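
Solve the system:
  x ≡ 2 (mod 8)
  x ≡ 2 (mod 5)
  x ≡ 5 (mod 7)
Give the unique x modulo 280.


Moduli 8, 5, 7 are pairwise coprime; by CRT there is a unique solution modulo M = 8 · 5 · 7 = 280.
Solve pairwise, accumulating the modulus:
  Start with x ≡ 2 (mod 8).
  Combine with x ≡ 2 (mod 5): since gcd(8, 5) = 1, we get a unique residue mod 40.
    Write x = 2 + 8·t and substitute into x ≡ 2 (mod 5): 8·t ≡ 2 − 2 = 0 (mod 5).
    Reduce coefficients mod 5: 3·t ≡ 0 (mod 5).
    The inverse of 3 mod 5 is 2 (since 3·2 = 6 = 1·5 + 1), so t ≡ 2·0 = 0 ≡ 0 (mod 5).
    Then x = 2 + 8·0 = 2, valid modulo lcm(8, 5) = 40: x ≡ 2 (mod 40).
  Combine with x ≡ 5 (mod 7): since gcd(40, 7) = 1, we get a unique residue mod 280.
    Write x = 2 + 40·t and substitute into x ≡ 5 (mod 7): 40·t ≡ 5 − 2 = 3 (mod 7).
    Reduce coefficients mod 7: 5·t ≡ 3 (mod 7).
    The inverse of 5 mod 7 is 3 (since 5·3 = 15 = 2·7 + 1), so t ≡ 3·3 = 9 ≡ 2 (mod 7).
    Then x = 2 + 40·2 = 82, valid modulo lcm(40, 7) = 280: x ≡ 82 (mod 280).
Verify: 82 mod 8 = 2 ✓, 82 mod 5 = 2 ✓, 82 mod 7 = 5 ✓.

x ≡ 82 (mod 280).


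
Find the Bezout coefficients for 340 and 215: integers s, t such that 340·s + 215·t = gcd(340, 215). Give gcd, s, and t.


Euclidean algorithm on (340, 215) — divide until remainder is 0:
  340 = 1 · 215 + 125
  215 = 1 · 125 + 90
  125 = 1 · 90 + 35
  90 = 2 · 35 + 20
  35 = 1 · 20 + 15
  20 = 1 · 15 + 5
  15 = 3 · 5 + 0
gcd(340, 215) = 5.
Track Bezout coefficients alongside the remainders: start with r₀ = 340 = a·1 + b·0 (s = 1, t = 0) and r₁ = 215 = a·0 + b·1 (s = 0, t = 1); each new remainder r_{k+1} = r_{k-1} − q_k·r_k inherits s_{k+1} = s_{k-1} − q_k·s_k, t_{k+1} = t_{k-1} − q_k·t_k, so r_k = a·s_k + b·t_k at every step:
  q = 1: r = 125, s = 1 − 1·0 = 1, t = 0 − 1·1 = -1  (check: 340·1 + 215·(-1) = 125)
  q = 1: r = 90, s = 0 − 1·1 = -1, t = 1 − 1·(-1) = 2  (check: 340·(-1) + 215·2 = 90)
  q = 1: r = 35, s = 1 − 1·(-1) = 2, t = -1 − 1·2 = -3  (check: 340·2 + 215·(-3) = 35)
  q = 2: r = 20, s = -1 − 2·2 = -5, t = 2 − 2·(-3) = 8  (check: 340·(-5) + 215·8 = 20)
  q = 1: r = 15, s = 2 − 1·(-5) = 7, t = -3 − 1·8 = -11  (check: 340·7 + 215·(-11) = 15)
  q = 1: r = 5, s = -5 − 1·7 = -12, t = 8 − 1·(-11) = 19  (check: 340·(-12) + 215·19 = 5)
The row with r = 5 (the gcd) gives the Bezout coefficients s = -12, t = 19.
Result: 340 · (-12) + 215 · (19) = 5.

gcd(340, 215) = 5; s = -12, t = 19 (check: 340·(-12) + 215·19 = 5).


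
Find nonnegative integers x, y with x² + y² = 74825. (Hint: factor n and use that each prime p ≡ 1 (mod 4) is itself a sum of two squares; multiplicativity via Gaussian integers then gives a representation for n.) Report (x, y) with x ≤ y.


Step 1: Factor n = 74825 = 5^2 · 41 · 73.
Step 2: Check the mod-4 condition on each prime factor: 5 ≡ 1 (mod 4), exponent 2; 41 ≡ 1 (mod 4), exponent 1; 73 ≡ 1 (mod 4), exponent 1.
All primes ≡ 3 (mod 4) appear to even exponent (or don't appear), so by the two-squares theorem n IS expressible as a sum of two squares.
Step 3: Build a representation. Group n = k² · m with k = 5 and m = 41 · 73 = 2993 (a product of primes ≡ 1 (mod 4)); a representation of m scales to one of n via (k·x)² + (k·y)² = k²(x² + y²). Each prime p ≡ 1 (mod 4) is itself a sum of two squares; find a² by testing p − a² for a perfect square:
  41: 41 − 1² = 40, 41 − 2² = 37, 41 − 3² = 32, 41 − 4² = 25 = 5² ⇒ 41 = 4² + 5².
  73: 73 − 1² = 72, 73 − 2² = 69, 73 − 3² = 64 = 8² ⇒ 73 = 3² + 8².
  Combine using the Brahmagupta–Fibonacci identity (a² + b²)(c² + d²) = (ac − bd)² + (ad + bc)² = (ac + bd)² + (ad − bc)²:
  41 · 73 = 2993: from (4² + 5²)(3² + 8²), take (4·3 − 5·8, 4·8 + 5·3) = (12 − 40, 32 + 15) = (-28, 47); dropping signs (only squares matter) gives (28, 47); check 28² + 47² = 784 + 2209 = 2993 ✓.
  Scale by k = 5: (5·28, 5·47) = (140, 235).
Step 4: Order so x ≤ y and verify: 140² + 235² = 19600 + 55225 = 74825 = n. ✓

n = 74825 = 140² + 235² (one valid representation with x ≤ y).


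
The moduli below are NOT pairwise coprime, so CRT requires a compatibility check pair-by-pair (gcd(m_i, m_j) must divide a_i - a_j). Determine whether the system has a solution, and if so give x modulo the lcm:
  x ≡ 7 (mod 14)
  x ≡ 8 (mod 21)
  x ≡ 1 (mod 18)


Moduli 14, 21, 18 are not pairwise coprime, so CRT works modulo lcm(m_i) when all pairwise compatibility conditions hold.
Pairwise compatibility: gcd(m_i, m_j) must divide a_i - a_j for every pair.
Merge one congruence at a time:
  Start: x ≡ 7 (mod 14).
  Combine with x ≡ 8 (mod 21): gcd(14, 21) = 7, and 8 - 7 = 1 is NOT divisible by 7.
    ⇒ system is inconsistent (no integer solution).

No solution (the system is inconsistent).


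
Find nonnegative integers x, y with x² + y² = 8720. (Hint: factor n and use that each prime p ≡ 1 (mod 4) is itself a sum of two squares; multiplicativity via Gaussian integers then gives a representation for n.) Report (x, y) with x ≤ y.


Step 1: Factor n = 8720 = 2^4 · 5 · 109.
Step 2: Check the mod-4 condition on each prime factor: 2 = 2 (special); 5 ≡ 1 (mod 4), exponent 1; 109 ≡ 1 (mod 4), exponent 1.
All primes ≡ 3 (mod 4) appear to even exponent (or don't appear), so by the two-squares theorem n IS expressible as a sum of two squares.
Step 3: Build a representation. Group n = k² · m with k = 4 and m = 5 · 109 = 545 (a product of primes ≡ 1 (mod 4)); a representation of m scales to one of n via (k·x)² + (k·y)² = k²(x² + y²). Each prime p ≡ 1 (mod 4) is itself a sum of two squares; find a² by testing p − a² for a perfect square:
  5: 5 − 1² = 4 = 2² ⇒ 5 = 1² + 2².
  109: 109 − 1² = 108, 109 − 2² = 105, 109 − 3² = 100 = 10² ⇒ 109 = 3² + 10².
  Combine using the Brahmagupta–Fibonacci identity (a² + b²)(c² + d²) = (ac − bd)² + (ad + bc)² = (ac + bd)² + (ad − bc)²:
  5 · 109 = 545: from (1² + 2²)(3² + 10²), take (1·3 − 2·10, 1·10 + 2·3) = (3 − 20, 10 + 6) = (-17, 16); dropping signs (only squares matter) gives (17, 16); check 17² + 16² = 289 + 256 = 545 ✓.
  Scale by k = 4: (4·17, 4·16) = (68, 64).
Step 4: Order so x ≤ y and verify: 64² + 68² = 4096 + 4624 = 8720 = n. ✓

n = 8720 = 64² + 68² (one valid representation with x ≤ y).


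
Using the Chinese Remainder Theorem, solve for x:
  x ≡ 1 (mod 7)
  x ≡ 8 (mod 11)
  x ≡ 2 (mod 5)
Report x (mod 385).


Moduli 7, 11, 5 are pairwise coprime; by CRT there is a unique solution modulo M = 7 · 11 · 5 = 385.
Solve pairwise, accumulating the modulus:
  Start with x ≡ 1 (mod 7).
  Combine with x ≡ 8 (mod 11): since gcd(7, 11) = 1, we get a unique residue mod 77.
    Write x = 1 + 7·t and substitute into x ≡ 8 (mod 11): 7·t ≡ 8 − 1 = 7 (mod 11).
    The inverse of 7 mod 11 is 8 (since 7·8 = 56 = 5·11 + 1), so t ≡ 8·7 = 56 ≡ 1 (mod 11).
    Then x = 1 + 7·1 = 8, valid modulo lcm(7, 11) = 77: x ≡ 8 (mod 77).
  Combine with x ≡ 2 (mod 5): since gcd(77, 5) = 1, we get a unique residue mod 385.
    Write x = 8 + 77·t and substitute into x ≡ 2 (mod 5): 77·t ≡ 2 − 8 = -6 (mod 5).
    Reduce coefficients mod 5: 2·t ≡ 4 (mod 5).
    The inverse of 2 mod 5 is 3 (since 2·3 = 6 = 1·5 + 1), so t ≡ 3·4 = 12 ≡ 2 (mod 5).
    Then x = 8 + 77·2 = 162, valid modulo lcm(77, 5) = 385: x ≡ 162 (mod 385).
Verify: 162 mod 7 = 1 ✓, 162 mod 11 = 8 ✓, 162 mod 5 = 2 ✓.

x ≡ 162 (mod 385).


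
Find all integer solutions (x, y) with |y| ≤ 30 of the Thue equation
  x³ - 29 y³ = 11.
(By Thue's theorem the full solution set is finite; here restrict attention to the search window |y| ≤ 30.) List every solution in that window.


The equation is x³ - 29y³ = 11. For fixed y, x³ = 29·y³ + 11, so a solution requires the RHS to be a perfect cube.
Strategy: iterate y from -30 to 30, compute RHS = 29·y³ + 11, and check whether it is a (positive or negative) perfect cube.
Check small values of y:
  y = 0: RHS = 11 is not a perfect cube.
  y = 1: RHS = 40 is not a perfect cube.
  y = -1: RHS = -18 is not a perfect cube.
  y = 2: RHS = 243 is not a perfect cube.
  y = -2: RHS = -221 is not a perfect cube.
  y = 3: RHS = 794 is not a perfect cube.
  y = -3: RHS = -772 is not a perfect cube.
Continuing the search up to |y| = 30 finds no solutions either.
No (x, y) in the scanned range satisfies the equation.

No integer solutions with |y| ≤ 30.


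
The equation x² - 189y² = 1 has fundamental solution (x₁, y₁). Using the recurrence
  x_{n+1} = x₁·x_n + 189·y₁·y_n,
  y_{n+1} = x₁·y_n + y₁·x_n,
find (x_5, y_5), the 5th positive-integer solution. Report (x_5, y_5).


Step 1: Find the fundamental solution (x₁, y₁) of x² - 189y² = 1.
  Expand √189 as a continued fraction. a₀ = ⌊√189⌋ = 13; iterate m_{k+1} = d_k·a_k − m_k, d_{k+1} = (189 − m_{k+1}²)/d_k, a_{k+1} = ⌊(a₀ + m_{k+1})/d_{k+1}⌋ (starting m₀ = 0, d₀ = 1), with convergents p_k = a_k·p_{k-1} + p_{k-2}, q_k = a_k·q_{k-1} + q_{k-2} (p₋₁ = 1, q₋₁ = 0):
  k = 0: a₀ = 13; p₀/q₀ = 13/1; p₀² − 189·q₀² = 169 − 189 = -20.
  k = 1: m = 13, d = 20, a = ⌊(13 + 13)/20⌋ = 1; p/q = (1·13 + 1)/(1·1 + 0) = 14/1; p² − 189·q² = 196 − 189 = 7.
  k = 2: m = 7, d = 7, a = ⌊(13 + 7)/7⌋ = 2; p/q = (2·14 + 13)/(2·1 + 1) = 41/3; p² − 189·q² = 1681 − 1701 = -20.
  k = 3: m = 7, d = 20, a = ⌊(13 + 7)/20⌋ = 1; p/q = (1·41 + 14)/(1·3 + 1) = 55/4; p² − 189·q² = 3025 − 3024 = 1.
  The first convergent with p² − 189·q² = 1 gives the fundamental solution (x₁, y₁) = (55, 4).
Step 2: Apply the recurrence (x_{n+1}, y_{n+1}) = (x₁x_n + 189y₁y_n, x₁y_n + y₁x_n) repeatedly.
  From (x_1, y_1) = (55, 4): x_2 = 55·55 + 189·4·4 = 6049; y_2 = 55·4 + 4·55 = 440.
  From (x_2, y_2) = (6049, 440): x_3 = 55·6049 + 189·4·440 = 665335; y_3 = 55·440 + 4·6049 = 48396.
  From (x_3, y_3) = (665335, 48396): x_4 = 55·665335 + 189·4·48396 = 73180801; y_4 = 55·48396 + 4·665335 = 5323120.
  From (x_4, y_4) = (73180801, 5323120): x_5 = 55·73180801 + 189·4·5323120 = 8049222775; y_5 = 55·5323120 + 4·73180801 = 585494804.
Step 3: Verify x_5² - 189·y_5² = 64789987281578700625 - 64789987281578700624 = 1 (should be 1). ✓

(x_1, y_1) = (55, 4); (x_5, y_5) = (8049222775, 585494804).


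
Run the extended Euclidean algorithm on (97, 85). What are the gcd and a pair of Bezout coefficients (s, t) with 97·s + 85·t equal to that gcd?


Euclidean algorithm on (97, 85) — divide until remainder is 0:
  97 = 1 · 85 + 12
  85 = 7 · 12 + 1
  12 = 12 · 1 + 0
gcd(97, 85) = 1.
Track Bezout coefficients alongside the remainders: start with r₀ = 97 = a·1 + b·0 (s = 1, t = 0) and r₁ = 85 = a·0 + b·1 (s = 0, t = 1); each new remainder r_{k+1} = r_{k-1} − q_k·r_k inherits s_{k+1} = s_{k-1} − q_k·s_k, t_{k+1} = t_{k-1} − q_k·t_k, so r_k = a·s_k + b·t_k at every step:
  q = 1: r = 12, s = 1 − 1·0 = 1, t = 0 − 1·1 = -1  (check: 97·1 + 85·(-1) = 12)
  q = 7: r = 1, s = 0 − 7·1 = -7, t = 1 − 7·(-1) = 8  (check: 97·(-7) + 85·8 = 1)
The row with r = 1 (the gcd) gives the Bezout coefficients s = -7, t = 8.
Result: 97 · (-7) + 85 · (8) = 1.

gcd(97, 85) = 1; s = -7, t = 8 (check: 97·(-7) + 85·8 = 1).


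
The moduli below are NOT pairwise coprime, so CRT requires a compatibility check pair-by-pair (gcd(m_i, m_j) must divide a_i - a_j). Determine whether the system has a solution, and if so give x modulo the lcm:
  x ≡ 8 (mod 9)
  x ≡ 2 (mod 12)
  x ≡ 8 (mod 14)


Moduli 9, 12, 14 are not pairwise coprime, so CRT works modulo lcm(m_i) when all pairwise compatibility conditions hold.
Pairwise compatibility: gcd(m_i, m_j) must divide a_i - a_j for every pair.
Merge one congruence at a time:
  Start: x ≡ 8 (mod 9).
  Combine with x ≡ 2 (mod 12): gcd(9, 12) = 3; 2 - 8 = -6, which IS divisible by 3, so compatible.
    Write x = 8 + 9·t and substitute into x ≡ 2 (mod 12): 9·t ≡ 2 − 8 = -6 (mod 12).
    Divide the congruence (and modulus) by g = 3: 3·t ≡ -2 (mod 4).
    Reduce coefficients mod 4: 3·t ≡ 2 (mod 4).
    The inverse of 3 mod 4 is 3 (since 3·3 = 9 = 2·4 + 1), so t ≡ 3·2 = 6 ≡ 2 (mod 4).
    Then x = 8 + 9·2 = 26, valid modulo lcm(9, 12) = 36: x ≡ 26 (mod 36).
  Combine with x ≡ 8 (mod 14): gcd(36, 14) = 2; 8 - 26 = -18, which IS divisible by 2, so compatible.
    Write x = 26 + 36·t and substitute into x ≡ 8 (mod 14): 36·t ≡ 8 − 26 = -18 (mod 14).
    Divide the congruence (and modulus) by g = 2: 18·t ≡ -9 (mod 7).
    Reduce coefficients mod 7: 4·t ≡ 5 (mod 7).
    The inverse of 4 mod 7 is 2 (since 4·2 = 8 = 1·7 + 1), so t ≡ 2·5 = 10 ≡ 3 (mod 7).
    Then x = 26 + 36·3 = 134, valid modulo lcm(36, 14) = 252: x ≡ 134 (mod 252).
Verify: 134 mod 9 = 8, 134 mod 12 = 2, 134 mod 14 = 8.

x ≡ 134 (mod 252).


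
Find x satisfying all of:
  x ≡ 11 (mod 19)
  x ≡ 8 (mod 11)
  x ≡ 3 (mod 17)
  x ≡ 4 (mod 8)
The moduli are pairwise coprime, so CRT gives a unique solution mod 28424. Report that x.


Product of moduli M = 19 · 11 · 17 · 8 = 28424.
Merge one congruence at a time:
  Start: x ≡ 11 (mod 19).
  Combine with x ≡ 8 (mod 11); new modulus lcm = 209.
    Write x = 11 + 19·t and substitute into x ≡ 8 (mod 11): 19·t ≡ 8 − 11 = -3 (mod 11).
    Reduce coefficients mod 11: 8·t ≡ 8 (mod 11).
    The inverse of 8 mod 11 is 7 (since 8·7 = 56 = 5·11 + 1), so t ≡ 7·8 = 56 ≡ 1 (mod 11).
    Then x = 11 + 19·1 = 30, valid modulo lcm(19, 11) = 209: x ≡ 30 (mod 209).
  Combine with x ≡ 3 (mod 17); new modulus lcm = 3553.
    Write x = 30 + 209·t and substitute into x ≡ 3 (mod 17): 209·t ≡ 3 − 30 = -27 (mod 17).
    Reduce coefficients mod 17: 5·t ≡ 7 (mod 17).
    The inverse of 5 mod 17 is 7 (since 5·7 = 35 = 2·17 + 1), so t ≡ 7·7 = 49 ≡ 15 (mod 17).
    Then x = 30 + 209·15 = 3165, valid modulo lcm(209, 17) = 3553: x ≡ 3165 (mod 3553).
  Combine with x ≡ 4 (mod 8); new modulus lcm = 28424.
    Write x = 3165 + 3553·t and substitute into x ≡ 4 (mod 8): 3553·t ≡ 4 − 3165 = -3161 (mod 8).
    Reduce coefficients mod 8: 1·t ≡ 7 (mod 8).
    So t ≡ 7 (mod 8).
    Then x = 3165 + 3553·7 = 28036, valid modulo lcm(3553, 8) = 28424: x ≡ 28036 (mod 28424).
Verify against each original: 28036 mod 19 = 11, 28036 mod 11 = 8, 28036 mod 17 = 3, 28036 mod 8 = 4.

x ≡ 28036 (mod 28424).


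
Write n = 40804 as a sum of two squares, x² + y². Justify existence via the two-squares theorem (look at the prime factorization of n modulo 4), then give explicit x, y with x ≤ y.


Step 1: Factor n = 40804 = 2^2 · 101^2.
Step 2: Check the mod-4 condition on each prime factor: 2 = 2 (special); 101 ≡ 1 (mod 4), exponent 2.
All primes ≡ 3 (mod 4) appear to even exponent (or don't appear), so by the two-squares theorem n IS expressible as a sum of two squares.
Step 3: Build a representation. Group n = k² · m with k = 2 and m = 101 · 101 = 10201 (a product of primes ≡ 1 (mod 4)); a representation of m scales to one of n via (k·x)² + (k·y)² = k²(x² + y²). Each prime p ≡ 1 (mod 4) is itself a sum of two squares; find a² by testing p − a² for a perfect square:
  101: 101 − 1² = 100 = 10² ⇒ 101 = 1² + 10².
  Combine using the Brahmagupta–Fibonacci identity (a² + b²)(c² + d²) = (ac − bd)² + (ad + bc)² = (ac + bd)² + (ad − bc)²:
  101 · 101 = 10201: from (1² + 10²)(1² + 10²), take (1·1 − 10·10, 1·10 + 10·1) = (1 − 100, 10 + 10) = (-99, 20); dropping signs (only squares matter) gives (99, 20); check 99² + 20² = 9801 + 400 = 10201 ✓.
  Scale by k = 2: (2·99, 2·20) = (198, 40).
Step 4: Order so x ≤ y and verify: 40² + 198² = 1600 + 39204 = 40804 = n. ✓

n = 40804 = 40² + 198² (one valid representation with x ≤ y).


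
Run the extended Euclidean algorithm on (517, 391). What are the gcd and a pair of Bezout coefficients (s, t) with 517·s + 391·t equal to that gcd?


Euclidean algorithm on (517, 391) — divide until remainder is 0:
  517 = 1 · 391 + 126
  391 = 3 · 126 + 13
  126 = 9 · 13 + 9
  13 = 1 · 9 + 4
  9 = 2 · 4 + 1
  4 = 4 · 1 + 0
gcd(517, 391) = 1.
Track Bezout coefficients alongside the remainders: start with r₀ = 517 = a·1 + b·0 (s = 1, t = 0) and r₁ = 391 = a·0 + b·1 (s = 0, t = 1); each new remainder r_{k+1} = r_{k-1} − q_k·r_k inherits s_{k+1} = s_{k-1} − q_k·s_k, t_{k+1} = t_{k-1} − q_k·t_k, so r_k = a·s_k + b·t_k at every step:
  q = 1: r = 126, s = 1 − 1·0 = 1, t = 0 − 1·1 = -1  (check: 517·1 + 391·(-1) = 126)
  q = 3: r = 13, s = 0 − 3·1 = -3, t = 1 − 3·(-1) = 4  (check: 517·(-3) + 391·4 = 13)
  q = 9: r = 9, s = 1 − 9·(-3) = 28, t = -1 − 9·4 = -37  (check: 517·28 + 391·(-37) = 9)
  q = 1: r = 4, s = -3 − 1·28 = -31, t = 4 − 1·(-37) = 41  (check: 517·(-31) + 391·41 = 4)
  q = 2: r = 1, s = 28 − 2·(-31) = 90, t = -37 − 2·41 = -119  (check: 517·90 + 391·(-119) = 1)
The row with r = 1 (the gcd) gives the Bezout coefficients s = 90, t = -119.
Result: 517 · (90) + 391 · (-119) = 1.

gcd(517, 391) = 1; s = 90, t = -119 (check: 517·90 + 391·(-119) = 1).


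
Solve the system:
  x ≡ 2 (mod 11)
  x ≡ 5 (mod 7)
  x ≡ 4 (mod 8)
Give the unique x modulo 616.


Moduli 11, 7, 8 are pairwise coprime; by CRT there is a unique solution modulo M = 11 · 7 · 8 = 616.
Solve pairwise, accumulating the modulus:
  Start with x ≡ 2 (mod 11).
  Combine with x ≡ 5 (mod 7): since gcd(11, 7) = 1, we get a unique residue mod 77.
    Write x = 2 + 11·t and substitute into x ≡ 5 (mod 7): 11·t ≡ 5 − 2 = 3 (mod 7).
    Reduce coefficients mod 7: 4·t ≡ 3 (mod 7).
    The inverse of 4 mod 7 is 2 (since 4·2 = 8 = 1·7 + 1), so t ≡ 2·3 = 6 ≡ 6 (mod 7).
    Then x = 2 + 11·6 = 68, valid modulo lcm(11, 7) = 77: x ≡ 68 (mod 77).
  Combine with x ≡ 4 (mod 8): since gcd(77, 8) = 1, we get a unique residue mod 616.
    Write x = 68 + 77·t and substitute into x ≡ 4 (mod 8): 77·t ≡ 4 − 68 = -64 (mod 8).
    Reduce coefficients mod 8: 5·t ≡ 0 (mod 8).
    The inverse of 5 mod 8 is 5 (since 5·5 = 25 = 3·8 + 1), so t ≡ 5·0 = 0 ≡ 0 (mod 8).
    Then x = 68 + 77·0 = 68, valid modulo lcm(77, 8) = 616: x ≡ 68 (mod 616).
Verify: 68 mod 11 = 2 ✓, 68 mod 7 = 5 ✓, 68 mod 8 = 4 ✓.

x ≡ 68 (mod 616).


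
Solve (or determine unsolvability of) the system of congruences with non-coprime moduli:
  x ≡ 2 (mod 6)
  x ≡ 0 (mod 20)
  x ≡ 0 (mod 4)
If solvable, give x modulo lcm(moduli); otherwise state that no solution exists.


Moduli 6, 20, 4 are not pairwise coprime, so CRT works modulo lcm(m_i) when all pairwise compatibility conditions hold.
Pairwise compatibility: gcd(m_i, m_j) must divide a_i - a_j for every pair.
Merge one congruence at a time:
  Start: x ≡ 2 (mod 6).
  Combine with x ≡ 0 (mod 20): gcd(6, 20) = 2; 0 - 2 = -2, which IS divisible by 2, so compatible.
    Write x = 2 + 6·t and substitute into x ≡ 0 (mod 20): 6·t ≡ 0 − 2 = -2 (mod 20).
    Divide the congruence (and modulus) by g = 2: 3·t ≡ -1 (mod 10).
    Reduce coefficients mod 10: 3·t ≡ 9 (mod 10).
    The inverse of 3 mod 10 is 7 (since 3·7 = 21 = 2·10 + 1), so t ≡ 7·9 = 63 ≡ 3 (mod 10).
    Then x = 2 + 6·3 = 20, valid modulo lcm(6, 20) = 60: x ≡ 20 (mod 60).
  Combine with x ≡ 0 (mod 4): gcd(60, 4) = 4; 0 - 20 = -20, which IS divisible by 4, so compatible.
    Write x = 20 + 60·t and substitute into x ≡ 0 (mod 4): 60·t ≡ 0 − 20 = -20 (mod 4).
    Divide the congruence (and modulus) by g = 4: 15·t ≡ -5 (mod 1).
    Modulo 1 every t works; take t = 0.
    Then x = 20 + 60·0 = 20, valid modulo lcm(60, 4) = 60: x ≡ 20 (mod 60).
Verify: 20 mod 6 = 2, 20 mod 20 = 0, 20 mod 4 = 0.

x ≡ 20 (mod 60).


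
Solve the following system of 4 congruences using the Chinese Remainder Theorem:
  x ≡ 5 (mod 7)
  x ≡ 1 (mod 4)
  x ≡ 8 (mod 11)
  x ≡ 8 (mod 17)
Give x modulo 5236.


Product of moduli M = 7 · 4 · 11 · 17 = 5236.
Merge one congruence at a time:
  Start: x ≡ 5 (mod 7).
  Combine with x ≡ 1 (mod 4); new modulus lcm = 28.
    Write x = 5 + 7·t and substitute into x ≡ 1 (mod 4): 7·t ≡ 1 − 5 = -4 (mod 4).
    Reduce coefficients mod 4: 3·t ≡ 0 (mod 4).
    The inverse of 3 mod 4 is 3 (since 3·3 = 9 = 2·4 + 1), so t ≡ 3·0 = 0 ≡ 0 (mod 4).
    Then x = 5 + 7·0 = 5, valid modulo lcm(7, 4) = 28: x ≡ 5 (mod 28).
  Combine with x ≡ 8 (mod 11); new modulus lcm = 308.
    Write x = 5 + 28·t and substitute into x ≡ 8 (mod 11): 28·t ≡ 8 − 5 = 3 (mod 11).
    Reduce coefficients mod 11: 6·t ≡ 3 (mod 11).
    The inverse of 6 mod 11 is 2 (since 6·2 = 12 = 1·11 + 1), so t ≡ 2·3 = 6 ≡ 6 (mod 11).
    Then x = 5 + 28·6 = 173, valid modulo lcm(28, 11) = 308: x ≡ 173 (mod 308).
  Combine with x ≡ 8 (mod 17); new modulus lcm = 5236.
    Write x = 173 + 308·t and substitute into x ≡ 8 (mod 17): 308·t ≡ 8 − 173 = -165 (mod 17).
    Reduce coefficients mod 17: 2·t ≡ 5 (mod 17).
    The inverse of 2 mod 17 is 9 (since 2·9 = 18 = 1·17 + 1), so t ≡ 9·5 = 45 ≡ 11 (mod 17).
    Then x = 173 + 308·11 = 3561, valid modulo lcm(308, 17) = 5236: x ≡ 3561 (mod 5236).
Verify against each original: 3561 mod 7 = 5, 3561 mod 4 = 1, 3561 mod 11 = 8, 3561 mod 17 = 8.

x ≡ 3561 (mod 5236).


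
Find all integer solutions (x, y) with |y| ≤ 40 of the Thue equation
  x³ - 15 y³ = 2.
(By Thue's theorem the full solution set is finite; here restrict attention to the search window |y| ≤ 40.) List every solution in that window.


The equation is x³ - 15y³ = 2. For fixed y, x³ = 15·y³ + 2, so a solution requires the RHS to be a perfect cube.
Strategy: iterate y from -40 to 40, compute RHS = 15·y³ + 2, and check whether it is a (positive or negative) perfect cube.
Check small values of y:
  y = 0: RHS = 2 is not a perfect cube.
  y = 1: RHS = 17 is not a perfect cube.
  y = -1: RHS = -13 is not a perfect cube.
  y = 2: RHS = 122 is not a perfect cube.
  y = -2: RHS = -118 is not a perfect cube.
  y = 3: RHS = 407 is not a perfect cube.
  y = -3: RHS = -403 is not a perfect cube.
Continuing the search up to |y| = 40 finds no solutions either.
No (x, y) in the scanned range satisfies the equation.

No integer solutions with |y| ≤ 40.


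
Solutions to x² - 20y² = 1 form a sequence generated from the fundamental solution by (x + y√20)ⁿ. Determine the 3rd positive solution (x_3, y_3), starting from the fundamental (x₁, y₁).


Step 1: Find the fundamental solution (x₁, y₁) of x² - 20y² = 1.
  Expand √20 as a continued fraction. a₀ = ⌊√20⌋ = 4; iterate m_{k+1} = d_k·a_k − m_k, d_{k+1} = (20 − m_{k+1}²)/d_k, a_{k+1} = ⌊(a₀ + m_{k+1})/d_{k+1}⌋ (starting m₀ = 0, d₀ = 1), with convergents p_k = a_k·p_{k-1} + p_{k-2}, q_k = a_k·q_{k-1} + q_{k-2} (p₋₁ = 1, q₋₁ = 0):
  k = 0: a₀ = 4; p₀/q₀ = 4/1; p₀² − 20·q₀² = 16 − 20 = -4.
  k = 1: m = 4, d = 4, a = ⌊(4 + 4)/4⌋ = 2; p/q = (2·4 + 1)/(2·1 + 0) = 9/2; p² − 20·q² = 81 − 80 = 1.
  The first convergent with p² − 20·q² = 1 gives the fundamental solution (x₁, y₁) = (9, 2).
Step 2: Apply the recurrence (x_{n+1}, y_{n+1}) = (x₁x_n + 20y₁y_n, x₁y_n + y₁x_n) repeatedly.
  From (x_1, y_1) = (9, 2): x_2 = 9·9 + 20·2·2 = 161; y_2 = 9·2 + 2·9 = 36.
  From (x_2, y_2) = (161, 36): x_3 = 9·161 + 20·2·36 = 2889; y_3 = 9·36 + 2·161 = 646.
Step 3: Verify x_3² - 20·y_3² = 8346321 - 8346320 = 1 (should be 1). ✓

(x_1, y_1) = (9, 2); (x_3, y_3) = (2889, 646).


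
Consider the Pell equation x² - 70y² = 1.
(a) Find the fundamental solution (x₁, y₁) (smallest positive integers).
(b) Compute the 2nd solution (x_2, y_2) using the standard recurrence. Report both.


Step 1: Find the fundamental solution (x₁, y₁) of x² - 70y² = 1.
  Expand √70 as a continued fraction. a₀ = ⌊√70⌋ = 8; iterate m_{k+1} = d_k·a_k − m_k, d_{k+1} = (70 − m_{k+1}²)/d_k, a_{k+1} = ⌊(a₀ + m_{k+1})/d_{k+1}⌋ (starting m₀ = 0, d₀ = 1), with convergents p_k = a_k·p_{k-1} + p_{k-2}, q_k = a_k·q_{k-1} + q_{k-2} (p₋₁ = 1, q₋₁ = 0):
  k = 0: a₀ = 8; p₀/q₀ = 8/1; p₀² − 70·q₀² = 64 − 70 = -6.
  k = 1: m = 8, d = 6, a = ⌊(8 + 8)/6⌋ = 2; p/q = (2·8 + 1)/(2·1 + 0) = 17/2; p² − 70·q² = 289 − 280 = 9.
  k = 2: m = 4, d = 9, a = ⌊(8 + 4)/9⌋ = 1; p/q = (1·17 + 8)/(1·2 + 1) = 25/3; p² − 70·q² = 625 − 630 = -5.
  k = 3: m = 5, d = 5, a = ⌊(8 + 5)/5⌋ = 2; p/q = (2·25 + 17)/(2·3 + 2) = 67/8; p² − 70·q² = 4489 − 4480 = 9.
  k = 4: m = 5, d = 9, a = ⌊(8 + 5)/9⌋ = 1; p/q = (1·67 + 25)/(1·8 + 3) = 92/11; p² − 70·q² = 8464 − 8470 = -6.
  k = 5: m = 4, d = 6, a = ⌊(8 + 4)/6⌋ = 2; p/q = (2·92 + 67)/(2·11 + 8) = 251/30; p² − 70·q² = 63001 − 63000 = 1.
  The first convergent with p² − 70·q² = 1 gives the fundamental solution (x₁, y₁) = (251, 30).
Step 2: Apply the recurrence (x_{n+1}, y_{n+1}) = (x₁x_n + 70y₁y_n, x₁y_n + y₁x_n) repeatedly.
  From (x_1, y_1) = (251, 30): x_2 = 251·251 + 70·30·30 = 126001; y_2 = 251·30 + 30·251 = 15060.
Step 3: Verify x_2² - 70·y_2² = 15876252001 - 15876252000 = 1 (should be 1). ✓

(x_1, y_1) = (251, 30); (x_2, y_2) = (126001, 15060).


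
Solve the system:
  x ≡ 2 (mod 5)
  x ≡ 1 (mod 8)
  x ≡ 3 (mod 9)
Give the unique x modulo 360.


Moduli 5, 8, 9 are pairwise coprime; by CRT there is a unique solution modulo M = 5 · 8 · 9 = 360.
Solve pairwise, accumulating the modulus:
  Start with x ≡ 2 (mod 5).
  Combine with x ≡ 1 (mod 8): since gcd(5, 8) = 1, we get a unique residue mod 40.
    Write x = 2 + 5·t and substitute into x ≡ 1 (mod 8): 5·t ≡ 1 − 2 = -1 (mod 8).
    Reduce coefficients mod 8: 5·t ≡ 7 (mod 8).
    The inverse of 5 mod 8 is 5 (since 5·5 = 25 = 3·8 + 1), so t ≡ 5·7 = 35 ≡ 3 (mod 8).
    Then x = 2 + 5·3 = 17, valid modulo lcm(5, 8) = 40: x ≡ 17 (mod 40).
  Combine with x ≡ 3 (mod 9): since gcd(40, 9) = 1, we get a unique residue mod 360.
    Write x = 17 + 40·t and substitute into x ≡ 3 (mod 9): 40·t ≡ 3 − 17 = -14 (mod 9).
    Reduce coefficients mod 9: 4·t ≡ 4 (mod 9).
    The inverse of 4 mod 9 is 7 (since 4·7 = 28 = 3·9 + 1), so t ≡ 7·4 = 28 ≡ 1 (mod 9).
    Then x = 17 + 40·1 = 57, valid modulo lcm(40, 9) = 360: x ≡ 57 (mod 360).
Verify: 57 mod 5 = 2 ✓, 57 mod 8 = 1 ✓, 57 mod 9 = 3 ✓.

x ≡ 57 (mod 360).


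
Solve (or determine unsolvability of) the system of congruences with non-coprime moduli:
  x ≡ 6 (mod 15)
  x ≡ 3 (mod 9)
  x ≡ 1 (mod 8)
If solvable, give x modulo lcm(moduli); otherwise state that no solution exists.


Moduli 15, 9, 8 are not pairwise coprime, so CRT works modulo lcm(m_i) when all pairwise compatibility conditions hold.
Pairwise compatibility: gcd(m_i, m_j) must divide a_i - a_j for every pair.
Merge one congruence at a time:
  Start: x ≡ 6 (mod 15).
  Combine with x ≡ 3 (mod 9): gcd(15, 9) = 3; 3 - 6 = -3, which IS divisible by 3, so compatible.
    Write x = 6 + 15·t and substitute into x ≡ 3 (mod 9): 15·t ≡ 3 − 6 = -3 (mod 9).
    Divide the congruence (and modulus) by g = 3: 5·t ≡ -1 (mod 3).
    Reduce coefficients mod 3: 2·t ≡ 2 (mod 3).
    The inverse of 2 mod 3 is 2 (since 2·2 = 4 = 1·3 + 1), so t ≡ 2·2 = 4 ≡ 1 (mod 3).
    Then x = 6 + 15·1 = 21, valid modulo lcm(15, 9) = 45: x ≡ 21 (mod 45).
  Combine with x ≡ 1 (mod 8): gcd(45, 8) = 1; 1 - 21 = -20, which IS divisible by 1, so compatible.
    Write x = 21 + 45·t and substitute into x ≡ 1 (mod 8): 45·t ≡ 1 − 21 = -20 (mod 8).
    Reduce coefficients mod 8: 5·t ≡ 4 (mod 8).
    The inverse of 5 mod 8 is 5 (since 5·5 = 25 = 3·8 + 1), so t ≡ 5·4 = 20 ≡ 4 (mod 8).
    Then x = 21 + 45·4 = 201, valid modulo lcm(45, 8) = 360: x ≡ 201 (mod 360).
Verify: 201 mod 15 = 6, 201 mod 9 = 3, 201 mod 8 = 1.

x ≡ 201 (mod 360).


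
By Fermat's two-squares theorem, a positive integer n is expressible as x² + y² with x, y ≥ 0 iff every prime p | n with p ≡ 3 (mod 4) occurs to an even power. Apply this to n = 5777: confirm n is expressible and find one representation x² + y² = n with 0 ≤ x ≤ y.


Step 1: Factor n = 5777 = 53 · 109.
Step 2: Check the mod-4 condition on each prime factor: 53 ≡ 1 (mod 4), exponent 1; 109 ≡ 1 (mod 4), exponent 1.
All primes ≡ 3 (mod 4) appear to even exponent (or don't appear), so by the two-squares theorem n IS expressible as a sum of two squares.
Step 3: Build a representation. Here n = 53 · 109 is a product of primes ≡ 1 (mod 4). Each prime p ≡ 1 (mod 4) is itself a sum of two squares; find a² by testing p − a² for a perfect square:
  53: 53 − 1² = 52, 53 − 2² = 49 = 7² ⇒ 53 = 2² + 7².
  109: 109 − 1² = 108, 109 − 2² = 105, 109 − 3² = 100 = 10² ⇒ 109 = 3² + 10².
  Combine using the Brahmagupta–Fibonacci identity (a² + b²)(c² + d²) = (ac − bd)² + (ad + bc)² = (ac + bd)² + (ad − bc)²:
  53 · 109 = 5777: from (2² + 7²)(3² + 10²), take (2·3 − 7·10, 2·10 + 7·3) = (6 − 70, 20 + 21) = (-64, 41); dropping signs (only squares matter) gives (64, 41); check 64² + 41² = 4096 + 1681 = 5777 ✓.
Step 4: Order so x ≤ y and verify: 41² + 64² = 1681 + 4096 = 5777 = n. ✓

n = 5777 = 41² + 64² (one valid representation with x ≤ y).


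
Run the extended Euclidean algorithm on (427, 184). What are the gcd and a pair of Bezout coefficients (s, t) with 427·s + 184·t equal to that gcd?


Euclidean algorithm on (427, 184) — divide until remainder is 0:
  427 = 2 · 184 + 59
  184 = 3 · 59 + 7
  59 = 8 · 7 + 3
  7 = 2 · 3 + 1
  3 = 3 · 1 + 0
gcd(427, 184) = 1.
Track Bezout coefficients alongside the remainders: start with r₀ = 427 = a·1 + b·0 (s = 1, t = 0) and r₁ = 184 = a·0 + b·1 (s = 0, t = 1); each new remainder r_{k+1} = r_{k-1} − q_k·r_k inherits s_{k+1} = s_{k-1} − q_k·s_k, t_{k+1} = t_{k-1} − q_k·t_k, so r_k = a·s_k + b·t_k at every step:
  q = 2: r = 59, s = 1 − 2·0 = 1, t = 0 − 2·1 = -2  (check: 427·1 + 184·(-2) = 59)
  q = 3: r = 7, s = 0 − 3·1 = -3, t = 1 − 3·(-2) = 7  (check: 427·(-3) + 184·7 = 7)
  q = 8: r = 3, s = 1 − 8·(-3) = 25, t = -2 − 8·7 = -58  (check: 427·25 + 184·(-58) = 3)
  q = 2: r = 1, s = -3 − 2·25 = -53, t = 7 − 2·(-58) = 123  (check: 427·(-53) + 184·123 = 1)
The row with r = 1 (the gcd) gives the Bezout coefficients s = -53, t = 123.
Result: 427 · (-53) + 184 · (123) = 1.

gcd(427, 184) = 1; s = -53, t = 123 (check: 427·(-53) + 184·123 = 1).


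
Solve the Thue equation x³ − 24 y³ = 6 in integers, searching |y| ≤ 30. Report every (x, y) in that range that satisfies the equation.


The equation is x³ - 24y³ = 6. For fixed y, x³ = 24·y³ + 6, so a solution requires the RHS to be a perfect cube.
Strategy: iterate y from -30 to 30, compute RHS = 24·y³ + 6, and check whether it is a (positive or negative) perfect cube.
Check small values of y:
  y = 0: RHS = 6 is not a perfect cube.
  y = 1: RHS = 30 is not a perfect cube.
  y = -1: RHS = -18 is not a perfect cube.
  y = 2: RHS = 198 is not a perfect cube.
  y = -2: RHS = -186 is not a perfect cube.
  y = 3: RHS = 654 is not a perfect cube.
  y = -3: RHS = -642 is not a perfect cube.
Continuing the search up to |y| = 30 finds no solutions either.
No (x, y) in the scanned range satisfies the equation.

No integer solutions with |y| ≤ 30.


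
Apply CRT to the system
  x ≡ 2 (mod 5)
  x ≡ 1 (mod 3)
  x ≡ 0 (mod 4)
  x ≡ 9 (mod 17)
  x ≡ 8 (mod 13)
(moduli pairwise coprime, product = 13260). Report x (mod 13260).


Product of moduli M = 5 · 3 · 4 · 17 · 13 = 13260.
Merge one congruence at a time:
  Start: x ≡ 2 (mod 5).
  Combine with x ≡ 1 (mod 3); new modulus lcm = 15.
    Write x = 2 + 5·t and substitute into x ≡ 1 (mod 3): 5·t ≡ 1 − 2 = -1 (mod 3).
    Reduce coefficients mod 3: 2·t ≡ 2 (mod 3).
    The inverse of 2 mod 3 is 2 (since 2·2 = 4 = 1·3 + 1), so t ≡ 2·2 = 4 ≡ 1 (mod 3).
    Then x = 2 + 5·1 = 7, valid modulo lcm(5, 3) = 15: x ≡ 7 (mod 15).
  Combine with x ≡ 0 (mod 4); new modulus lcm = 60.
    Write x = 7 + 15·t and substitute into x ≡ 0 (mod 4): 15·t ≡ 0 − 7 = -7 (mod 4).
    Reduce coefficients mod 4: 3·t ≡ 1 (mod 4).
    The inverse of 3 mod 4 is 3 (since 3·3 = 9 = 2·4 + 1), so t ≡ 3·1 = 3 ≡ 3 (mod 4).
    Then x = 7 + 15·3 = 52, valid modulo lcm(15, 4) = 60: x ≡ 52 (mod 60).
  Combine with x ≡ 9 (mod 17); new modulus lcm = 1020.
    Write x = 52 + 60·t and substitute into x ≡ 9 (mod 17): 60·t ≡ 9 − 52 = -43 (mod 17).
    Reduce coefficients mod 17: 9·t ≡ 8 (mod 17).
    The inverse of 9 mod 17 is 2 (since 9·2 = 18 = 1·17 + 1), so t ≡ 2·8 = 16 ≡ 16 (mod 17).
    Then x = 52 + 60·16 = 1012, valid modulo lcm(60, 17) = 1020: x ≡ 1012 (mod 1020).
  Combine with x ≡ 8 (mod 13); new modulus lcm = 13260.
    Write x = 1012 + 1020·t and substitute into x ≡ 8 (mod 13): 1020·t ≡ 8 − 1012 = -1004 (mod 13).
    Reduce coefficients mod 13: 6·t ≡ 10 (mod 13).
    The inverse of 6 mod 13 is 11 (since 6·11 = 66 = 5·13 + 1), so t ≡ 11·10 = 110 ≡ 6 (mod 13).
    Then x = 1012 + 1020·6 = 7132, valid modulo lcm(1020, 13) = 13260: x ≡ 7132 (mod 13260).
Verify against each original: 7132 mod 5 = 2, 7132 mod 3 = 1, 7132 mod 4 = 0, 7132 mod 17 = 9, 7132 mod 13 = 8.

x ≡ 7132 (mod 13260).


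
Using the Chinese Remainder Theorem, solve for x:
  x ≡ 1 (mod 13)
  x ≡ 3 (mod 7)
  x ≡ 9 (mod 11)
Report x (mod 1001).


Moduli 13, 7, 11 are pairwise coprime; by CRT there is a unique solution modulo M = 13 · 7 · 11 = 1001.
Solve pairwise, accumulating the modulus:
  Start with x ≡ 1 (mod 13).
  Combine with x ≡ 3 (mod 7): since gcd(13, 7) = 1, we get a unique residue mod 91.
    Write x = 1 + 13·t and substitute into x ≡ 3 (mod 7): 13·t ≡ 3 − 1 = 2 (mod 7).
    Reduce coefficients mod 7: 6·t ≡ 2 (mod 7).
    The inverse of 6 mod 7 is 6 (since 6·6 = 36 = 5·7 + 1), so t ≡ 6·2 = 12 ≡ 5 (mod 7).
    Then x = 1 + 13·5 = 66, valid modulo lcm(13, 7) = 91: x ≡ 66 (mod 91).
  Combine with x ≡ 9 (mod 11): since gcd(91, 11) = 1, we get a unique residue mod 1001.
    Write x = 66 + 91·t and substitute into x ≡ 9 (mod 11): 91·t ≡ 9 − 66 = -57 (mod 11).
    Reduce coefficients mod 11: 3·t ≡ 9 (mod 11).
    The inverse of 3 mod 11 is 4 (since 3·4 = 12 = 1·11 + 1), so t ≡ 4·9 = 36 ≡ 3 (mod 11).
    Then x = 66 + 91·3 = 339, valid modulo lcm(91, 11) = 1001: x ≡ 339 (mod 1001).
Verify: 339 mod 13 = 1 ✓, 339 mod 7 = 3 ✓, 339 mod 11 = 9 ✓.

x ≡ 339 (mod 1001).


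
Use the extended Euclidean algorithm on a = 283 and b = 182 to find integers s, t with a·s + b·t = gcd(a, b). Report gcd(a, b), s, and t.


Euclidean algorithm on (283, 182) — divide until remainder is 0:
  283 = 1 · 182 + 101
  182 = 1 · 101 + 81
  101 = 1 · 81 + 20
  81 = 4 · 20 + 1
  20 = 20 · 1 + 0
gcd(283, 182) = 1.
Track Bezout coefficients alongside the remainders: start with r₀ = 283 = a·1 + b·0 (s = 1, t = 0) and r₁ = 182 = a·0 + b·1 (s = 0, t = 1); each new remainder r_{k+1} = r_{k-1} − q_k·r_k inherits s_{k+1} = s_{k-1} − q_k·s_k, t_{k+1} = t_{k-1} − q_k·t_k, so r_k = a·s_k + b·t_k at every step:
  q = 1: r = 101, s = 1 − 1·0 = 1, t = 0 − 1·1 = -1  (check: 283·1 + 182·(-1) = 101)
  q = 1: r = 81, s = 0 − 1·1 = -1, t = 1 − 1·(-1) = 2  (check: 283·(-1) + 182·2 = 81)
  q = 1: r = 20, s = 1 − 1·(-1) = 2, t = -1 − 1·2 = -3  (check: 283·2 + 182·(-3) = 20)
  q = 4: r = 1, s = -1 − 4·2 = -9, t = 2 − 4·(-3) = 14  (check: 283·(-9) + 182·14 = 1)
The row with r = 1 (the gcd) gives the Bezout coefficients s = -9, t = 14.
Result: 283 · (-9) + 182 · (14) = 1.

gcd(283, 182) = 1; s = -9, t = 14 (check: 283·(-9) + 182·14 = 1).


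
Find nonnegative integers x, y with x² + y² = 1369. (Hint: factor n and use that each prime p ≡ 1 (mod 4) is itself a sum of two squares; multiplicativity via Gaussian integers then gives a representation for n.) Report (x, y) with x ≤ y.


Step 1: Factor n = 1369 = 37^2.
Step 2: Check the mod-4 condition on each prime factor: 37 ≡ 1 (mod 4), exponent 2.
All primes ≡ 3 (mod 4) appear to even exponent (or don't appear), so by the two-squares theorem n IS expressible as a sum of two squares.
Step 3: Build a representation. Here n = 37 · 37 is a product of primes ≡ 1 (mod 4). Each prime p ≡ 1 (mod 4) is itself a sum of two squares; find a² by testing p − a² for a perfect square:
  37: 37 − 1² = 36 = 6² ⇒ 37 = 1² + 6².
  Combine using the Brahmagupta–Fibonacci identity (a² + b²)(c² + d²) = (ac − bd)² + (ad + bc)² = (ac + bd)² + (ad − bc)²:
  37 · 37 = 1369: from (1² + 6²)(1² + 6²), take (1·1 − 6·6, 1·6 + 6·1) = (1 − 36, 6 + 6) = (-35, 12); dropping signs (only squares matter) gives (35, 12); check 35² + 12² = 1225 + 144 = 1369 ✓.
Step 4: Order so x ≤ y and verify: 12² + 35² = 144 + 1225 = 1369 = n. ✓

n = 1369 = 12² + 35² (one valid representation with x ≤ y).


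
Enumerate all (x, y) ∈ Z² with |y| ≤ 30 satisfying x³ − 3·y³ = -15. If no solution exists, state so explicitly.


The equation is x³ - 3y³ = -15. For fixed y, x³ = 3·y³ − 15, so a solution requires the RHS to be a perfect cube.
Strategy: iterate y from -30 to 30, compute RHS = 3·y³ − 15, and check whether it is a (positive or negative) perfect cube.
Check small values of y:
  y = 0: RHS = -15 is not a perfect cube.
  y = 1: RHS = -12 is not a perfect cube.
  y = -1: RHS = -18 is not a perfect cube.
  y = 2: RHS = 9 is not a perfect cube.
  y = -2: RHS = -39 is not a perfect cube.
  y = 3: RHS = 66 is not a perfect cube.
  y = -3: RHS = -96 is not a perfect cube.
Continuing the search up to |y| = 30 finds no solutions either.
No (x, y) in the scanned range satisfies the equation.

No integer solutions with |y| ≤ 30.


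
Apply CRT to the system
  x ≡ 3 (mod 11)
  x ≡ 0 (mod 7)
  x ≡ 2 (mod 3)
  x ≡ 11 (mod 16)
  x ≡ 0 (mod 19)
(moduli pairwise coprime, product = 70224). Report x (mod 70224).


Product of moduli M = 11 · 7 · 3 · 16 · 19 = 70224.
Merge one congruence at a time:
  Start: x ≡ 3 (mod 11).
  Combine with x ≡ 0 (mod 7); new modulus lcm = 77.
    Write x = 3 + 11·t and substitute into x ≡ 0 (mod 7): 11·t ≡ 0 − 3 = -3 (mod 7).
    Reduce coefficients mod 7: 4·t ≡ 4 (mod 7).
    The inverse of 4 mod 7 is 2 (since 4·2 = 8 = 1·7 + 1), so t ≡ 2·4 = 8 ≡ 1 (mod 7).
    Then x = 3 + 11·1 = 14, valid modulo lcm(11, 7) = 77: x ≡ 14 (mod 77).
  Combine with x ≡ 2 (mod 3); new modulus lcm = 231.
    Write x = 14 + 77·t and substitute into x ≡ 2 (mod 3): 77·t ≡ 2 − 14 = -12 (mod 3).
    Reduce coefficients mod 3: 2·t ≡ 0 (mod 3).
    The inverse of 2 mod 3 is 2 (since 2·2 = 4 = 1·3 + 1), so t ≡ 2·0 = 0 ≡ 0 (mod 3).
    Then x = 14 + 77·0 = 14, valid modulo lcm(77, 3) = 231: x ≡ 14 (mod 231).
  Combine with x ≡ 11 (mod 16); new modulus lcm = 3696.
    Write x = 14 + 231·t and substitute into x ≡ 11 (mod 16): 231·t ≡ 11 − 14 = -3 (mod 16).
    Reduce coefficients mod 16: 7·t ≡ 13 (mod 16).
    The inverse of 7 mod 16 is 7 (since 7·7 = 49 = 3·16 + 1), so t ≡ 7·13 = 91 ≡ 11 (mod 16).
    Then x = 14 + 231·11 = 2555, valid modulo lcm(231, 16) = 3696: x ≡ 2555 (mod 3696).
  Combine with x ≡ 0 (mod 19); new modulus lcm = 70224.
    Write x = 2555 + 3696·t and substitute into x ≡ 0 (mod 19): 3696·t ≡ 0 − 2555 = -2555 (mod 19).
    Reduce coefficients mod 19: 10·t ≡ 10 (mod 19).
    The inverse of 10 mod 19 is 2 (since 10·2 = 20 = 1·19 + 1), so t ≡ 2·10 = 20 ≡ 1 (mod 19).
    Then x = 2555 + 3696·1 = 6251, valid modulo lcm(3696, 19) = 70224: x ≡ 6251 (mod 70224).
Verify against each original: 6251 mod 11 = 3, 6251 mod 7 = 0, 6251 mod 3 = 2, 6251 mod 16 = 11, 6251 mod 19 = 0.

x ≡ 6251 (mod 70224).


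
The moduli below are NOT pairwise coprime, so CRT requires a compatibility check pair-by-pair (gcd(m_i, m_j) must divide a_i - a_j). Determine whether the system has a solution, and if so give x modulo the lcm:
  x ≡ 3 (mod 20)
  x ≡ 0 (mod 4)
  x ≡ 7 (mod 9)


Moduli 20, 4, 9 are not pairwise coprime, so CRT works modulo lcm(m_i) when all pairwise compatibility conditions hold.
Pairwise compatibility: gcd(m_i, m_j) must divide a_i - a_j for every pair.
Merge one congruence at a time:
  Start: x ≡ 3 (mod 20).
  Combine with x ≡ 0 (mod 4): gcd(20, 4) = 4, and 0 - 3 = -3 is NOT divisible by 4.
    ⇒ system is inconsistent (no integer solution).

No solution (the system is inconsistent).
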